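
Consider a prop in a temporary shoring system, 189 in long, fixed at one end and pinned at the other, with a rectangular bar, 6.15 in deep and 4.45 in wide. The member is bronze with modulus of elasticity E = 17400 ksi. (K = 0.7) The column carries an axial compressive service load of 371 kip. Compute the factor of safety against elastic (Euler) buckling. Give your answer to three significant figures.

Buckling occurs about the weak axis: I_min = h·b³/12 with b = 4.45 in (the shorter side).
I_min = 6.15×4.45³/12 = 45.16 in⁴
Effective length L_e = K·L = 0.7 × 189 = 132.3 in
P_cr = π²EI / L_e² = π² × 17400×10³ × 45.16 / 132.3² = 4.431×10^5 lb
Factor of safety n = P_cr / P = 443.10 / 371 = 1.19

n ≈ 1.19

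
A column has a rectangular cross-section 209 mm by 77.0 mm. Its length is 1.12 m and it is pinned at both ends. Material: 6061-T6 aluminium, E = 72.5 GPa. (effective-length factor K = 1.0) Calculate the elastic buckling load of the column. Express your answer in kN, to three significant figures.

P_cr ≈ 4540 kN

Buckling occurs about the weak axis: I_min = h·b³/12 with b = 77.0 mm (the shorter side).
I_min = 209×77.0³/12 = 7.951×10^6 mm⁴
I = 7.951×10^6 mm⁴ = 7.951×10^-6 m⁴
Effective length L_e = K·L = 1 × 1.12 = 1.120 m
P_cr = π²EI / L_e² = π² × 72.5×10⁹ × 7.951×10^-6 / 1.120² = 4.536×10^6 N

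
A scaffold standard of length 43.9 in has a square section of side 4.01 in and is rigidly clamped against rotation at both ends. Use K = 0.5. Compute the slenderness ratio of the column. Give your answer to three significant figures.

λ ≈ 19.0

For a square r = a/√12 = 4.01/√12 = 1.158 in
L_e = K·L = 0.5 × 43.9 = 21.95 in
λ = L_e / r_min = 21.950 / 1.158 = 19.0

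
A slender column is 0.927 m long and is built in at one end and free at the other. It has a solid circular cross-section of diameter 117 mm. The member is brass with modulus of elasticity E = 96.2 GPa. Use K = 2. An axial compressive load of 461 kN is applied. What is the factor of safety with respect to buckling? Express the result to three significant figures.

I = πd⁴/64 = π×117⁴/64 = 9.198×10^6 mm⁴
I = 9.198×10^6 mm⁴ = 9.198×10^-6 m⁴
Effective length L_e = K·L = 2 × 0.927 = 1.854 m
P_cr = π²EI / L_e² = π² × 96.2×10⁹ × 9.198×10^-6 / 1.854² = 2.541×10^6 N
Factor of safety n = P_cr / P = 2540.8 / 461 = 5.51

n ≈ 5.51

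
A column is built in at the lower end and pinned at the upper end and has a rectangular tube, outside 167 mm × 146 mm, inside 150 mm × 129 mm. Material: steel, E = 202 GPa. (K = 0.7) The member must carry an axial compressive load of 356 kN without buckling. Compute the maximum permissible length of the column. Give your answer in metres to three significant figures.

Weak-axis I_min = (h_o·b_o³ − h_i·b_i³)/12 with b_o = 146, b_i = 129.0 mm (shorter outer/inner sides).
I_min = (167×146³ − 150.0×129.0³)/12 = 1.648×10^7 mm⁴
I = 1.648×10^-5 m⁴
At the buckling limit P_cr = P = 3.560×10^5 N
From P_cr = π²EI/(K·L)²:  L = (1/K)·√(π²EI/P_cr) = (1/0.7)·√(π²×2.02×10^11×1.648×10^-5/3.560×10^5)
L = 13.7 m

L_max ≈ 13.7 m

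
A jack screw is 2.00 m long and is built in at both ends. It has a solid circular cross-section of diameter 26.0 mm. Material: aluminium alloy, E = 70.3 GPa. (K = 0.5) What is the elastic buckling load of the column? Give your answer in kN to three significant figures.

P_cr ≈ 15.6 kN

I = πd⁴/64 = π×26.0⁴/64 = 2.243×10^4 mm⁴
I = 2.243×10^4 mm⁴ = 2.243×10^-8 m⁴
Effective length L_e = K·L = 0.5 × 2.00 = 1.000 m
P_cr = π²EI / L_e² = π² × 70.3×10⁹ × 2.243×10^-8 / 1.000² = 1.556×10^4 N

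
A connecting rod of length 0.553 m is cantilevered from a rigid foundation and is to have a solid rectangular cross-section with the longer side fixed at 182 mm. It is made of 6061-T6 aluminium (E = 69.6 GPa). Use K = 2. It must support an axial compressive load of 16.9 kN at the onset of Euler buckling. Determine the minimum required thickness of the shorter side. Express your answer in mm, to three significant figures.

b ≈ 12.6 mm

L_e = K·L = 2 × 0.553 = 1.106 m
Required I = P_cr·L_e²/(π²E) = 1.690×10^4 × 1.106² / (π² × 6.96×10^10) = 3.009×10^-8 m⁴
I_req = 3.009×10^4 mm⁴
Rectangle, weak axis: I_min = h·b³/12 with h = 182 mm fixed  ⇒  b = (12I/h)^(1/3) = 12.6 mm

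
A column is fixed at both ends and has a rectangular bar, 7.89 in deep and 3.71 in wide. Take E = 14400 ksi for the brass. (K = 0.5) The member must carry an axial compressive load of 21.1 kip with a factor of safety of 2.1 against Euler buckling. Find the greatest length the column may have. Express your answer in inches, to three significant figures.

Buckling occurs about the weak axis: I_min = h·b³/12 with b = 3.71 in (the shorter side).
I_min = 7.89×3.71³/12 = 33.58 in⁴
Required critical load P_cr = n·P = 2.1 × 21.1 = 44.31 kip = 4.431×10^4 lb
From P_cr = π²EI/(K·L)²:  L = (1/K)·√(π²EI/P_cr) = (1/0.5)·√(π²×1.44×10^7×33.58/4.431×10^4)
L = 656 in

L_max ≈ 656 in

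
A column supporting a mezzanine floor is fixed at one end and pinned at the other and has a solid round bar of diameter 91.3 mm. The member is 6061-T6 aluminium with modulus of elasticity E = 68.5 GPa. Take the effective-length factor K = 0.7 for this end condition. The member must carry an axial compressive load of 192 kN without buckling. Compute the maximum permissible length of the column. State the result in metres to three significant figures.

L_max ≈ 4.95 m

I = πd⁴/64 = π×91.3⁴/64 = 3.411×10^6 mm⁴
I = 3.411×10^-6 m⁴
At the buckling limit P_cr = P = 1.920×10^5 N
From P_cr = π²EI/(K·L)²:  L = (1/K)·√(π²EI/P_cr) = (1/0.7)·√(π²×6.85×10^10×3.411×10^-6/1.920×10^5)
L = 4.95 m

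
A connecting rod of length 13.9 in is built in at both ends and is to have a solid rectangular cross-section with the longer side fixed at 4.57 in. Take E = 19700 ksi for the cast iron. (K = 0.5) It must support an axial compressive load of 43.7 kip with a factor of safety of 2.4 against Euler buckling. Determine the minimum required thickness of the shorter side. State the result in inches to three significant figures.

b ≈ 0.409 in

Required P_cr = n·P = 2.4 × 43.7 = 104.9 kip
L_e = K·L = 0.5 × 13.9 = 6.950 in
Required I = P_cr·L_e²/(π²E) = 1.049×10^5 × 6.950² / (π² × 1.97×10^7) = 2.606×10^-2 in⁴
Rectangle, weak axis: I_min = h·b³/12 with h = 4.57 in fixed  ⇒  b = (12I/h)^(1/3) = 0.409 in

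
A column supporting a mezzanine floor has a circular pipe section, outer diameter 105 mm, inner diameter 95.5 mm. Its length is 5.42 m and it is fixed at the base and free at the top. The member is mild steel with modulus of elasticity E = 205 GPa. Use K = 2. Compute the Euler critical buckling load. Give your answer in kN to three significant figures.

d_o = 105 mm, d_i = 95.5 mm
I = π(d_o⁴ − d_i⁴)/64 = π(105⁴ − 95.50⁴)/64 = 1.884×10^6 mm⁴
I = 1.884×10^6 mm⁴ = 1.884×10^-6 m⁴
Effective length L_e = K·L = 2 × 5.42 = 10.84 m
P_cr = π²EI / L_e² = π² × 205×10⁹ × 1.884×10^-6 / 10.84² = 3.243×10^4 N

P_cr ≈ 32.4 kN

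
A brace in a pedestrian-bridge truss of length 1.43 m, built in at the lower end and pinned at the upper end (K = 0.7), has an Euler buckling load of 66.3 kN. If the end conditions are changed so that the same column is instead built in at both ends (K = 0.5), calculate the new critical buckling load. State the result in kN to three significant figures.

P_cr ≈ 130 kN

P_cr ∝ 1/K², so P_cr,new = P_cr,old × (K_old/K_new)² = 66.3 × (0.7/0.5)²
= 66.3 × 1.960 = 130 kN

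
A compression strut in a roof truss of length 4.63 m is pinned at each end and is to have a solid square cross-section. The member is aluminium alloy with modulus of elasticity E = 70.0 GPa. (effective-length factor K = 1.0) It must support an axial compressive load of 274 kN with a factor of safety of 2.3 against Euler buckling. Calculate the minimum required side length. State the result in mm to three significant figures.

a ≈ 124 mm

Required P_cr = n·P = 2.3 × 274 = 630.2 kN
L_e = K·L = 1 × 4.63 = 4.630 m
Required I = P_cr·L_e²/(π²E) = 6.302×10^5 × 4.630² / (π² × 7.00×10^10) = 1.955×10^-5 m⁴
I_req = 1.955×10^7 mm⁴
Solid square: I = a⁴/12  ⇒  a = (12I)^(1/4) = (12×1.955×10^7)^(1/4) = 124 mm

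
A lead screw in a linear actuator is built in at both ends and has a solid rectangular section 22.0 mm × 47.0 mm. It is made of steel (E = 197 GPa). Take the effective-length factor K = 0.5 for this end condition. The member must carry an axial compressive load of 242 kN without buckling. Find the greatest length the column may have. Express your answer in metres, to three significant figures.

L_max ≈ 1.16 m

Buckling occurs about the weak axis: I_min = h·b³/12 with b = 22.0 mm (the shorter side).
I_min = 47.0×22.0³/12 = 4.170×10^4 mm⁴
I = 4.170×10^-8 m⁴
At the buckling limit P_cr = P = 2.420×10^5 N
From P_cr = π²EI/(K·L)²:  L = (1/K)·√(π²EI/P_cr) = (1/0.5)·√(π²×1.97×10^11×4.170×10^-8/2.420×10^5)
L = 1.16 m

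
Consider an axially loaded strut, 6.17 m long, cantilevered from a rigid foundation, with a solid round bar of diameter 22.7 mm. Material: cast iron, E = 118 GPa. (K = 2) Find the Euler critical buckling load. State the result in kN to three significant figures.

P_cr ≈ 0.0997 kN

I = πd⁴/64 = π×22.7⁴/64 = 1.303×10^4 mm⁴
I = 1.303×10^4 mm⁴ = 1.303×10^-8 m⁴
Effective length L_e = K·L = 2 × 6.17 = 12.34 m
P_cr = π²EI / L_e² = π² × 118×10⁹ × 1.303×10^-8 / 12.34² = 99.68 N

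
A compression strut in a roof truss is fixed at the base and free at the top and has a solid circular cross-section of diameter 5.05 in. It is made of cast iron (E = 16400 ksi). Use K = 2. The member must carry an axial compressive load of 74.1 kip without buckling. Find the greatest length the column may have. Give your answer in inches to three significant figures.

L_max ≈ 132 in

I = πd⁴/64 = π×5.05⁴/64 = 31.93 in⁴
At the buckling limit P_cr = P = 7.410×10^4 lb
From P_cr = π²EI/(K·L)²:  L = (1/K)·√(π²EI/P_cr) = (1/2)·√(π²×1.64×10^7×31.93/7.410×10^4)
L = 132 in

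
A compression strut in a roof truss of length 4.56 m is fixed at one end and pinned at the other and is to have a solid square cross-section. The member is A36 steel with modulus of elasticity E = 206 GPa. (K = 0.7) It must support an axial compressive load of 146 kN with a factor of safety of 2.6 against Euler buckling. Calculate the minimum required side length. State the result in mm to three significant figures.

a ≈ 69.1 mm

Required P_cr = n·P = 2.6 × 146 = 379.6 kN
L_e = K·L = 0.7 × 4.56 = 3.192 m
Required I = P_cr·L_e²/(π²E) = 3.796×10^5 × 3.192² / (π² × 2.06×10^11) = 1.902×10^-6 m⁴
I_req = 1.902×10^6 mm⁴
Solid square: I = a⁴/12  ⇒  a = (12I)^(1/4) = (12×1.902×10^6)^(1/4) = 69.1 mm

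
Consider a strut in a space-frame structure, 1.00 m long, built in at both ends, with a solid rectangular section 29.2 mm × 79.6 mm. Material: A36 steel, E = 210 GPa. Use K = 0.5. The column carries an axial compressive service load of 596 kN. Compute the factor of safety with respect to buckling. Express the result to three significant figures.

n ≈ 2.30

Buckling occurs about the weak axis: I_min = h·b³/12 with b = 29.2 mm (the shorter side).
I_min = 79.6×29.2³/12 = 1.652×10^5 mm⁴
I = 1.652×10^5 mm⁴ = 1.652×10^-7 m⁴
Effective length L_e = K·L = 0.5 × 1.00 = 0.5000 m
P_cr = π²EI / L_e² = π² × 210×10⁹ × 1.652×10^-7 / 0.5000² = 1.369×10^6 N
Factor of safety n = P_cr / P = 1369.2 / 596 = 2.30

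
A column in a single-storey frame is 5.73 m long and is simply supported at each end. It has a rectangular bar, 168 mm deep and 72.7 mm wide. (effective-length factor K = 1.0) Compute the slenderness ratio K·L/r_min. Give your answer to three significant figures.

λ ≈ 273

For a rectangle r_min = b/√12 = 72.7/√12 = 20.99 mm
L_e = K·L = 1 × 5.73 m = 5.730 m = 5730.0 mm
λ = L_e / r_min = 5730.0 / 20.99 = 273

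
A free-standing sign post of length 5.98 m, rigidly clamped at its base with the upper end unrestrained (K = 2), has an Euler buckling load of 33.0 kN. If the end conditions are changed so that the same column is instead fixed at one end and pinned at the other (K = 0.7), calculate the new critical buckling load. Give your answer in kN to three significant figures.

P_cr ≈ 269 kN

P_cr ∝ 1/K², so P_cr,new = P_cr,old × (K_old/K_new)² = 33.0 × (2/0.7)²
= 33.0 × 8.163 = 269 kN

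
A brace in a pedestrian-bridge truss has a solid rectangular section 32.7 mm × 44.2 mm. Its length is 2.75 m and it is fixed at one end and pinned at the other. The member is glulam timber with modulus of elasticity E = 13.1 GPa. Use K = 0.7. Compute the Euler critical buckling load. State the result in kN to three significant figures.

Buckling occurs about the weak axis: I_min = h·b³/12 with b = 32.7 mm (the shorter side).
I_min = 44.2×32.7³/12 = 1.288×10^5 mm⁴
I = 1.288×10^5 mm⁴ = 1.288×10^-7 m⁴
Effective length L_e = K·L = 0.7 × 2.75 = 1.925 m
P_cr = π²EI / L_e² = π² × 13.1×10⁹ × 1.288×10^-7 / 1.925² = 4.494×10^3 N

P_cr ≈ 4.49 kN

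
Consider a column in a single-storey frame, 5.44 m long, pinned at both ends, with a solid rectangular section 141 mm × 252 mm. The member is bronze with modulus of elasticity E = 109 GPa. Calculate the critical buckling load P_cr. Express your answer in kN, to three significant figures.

P_cr ≈ 2140 kN

Buckling occurs about the weak axis: I_min = h·b³/12 with b = 141 mm (the shorter side).
I_min = 252×141³/12 = 5.887×10^7 mm⁴
I = 5.887×10^7 mm⁴ = 5.887×10^-5 m⁴
Effective length L_e = K·L = 1 × 5.44 = 5.440 m
P_cr = π²EI / L_e² = π² × 109×10⁹ × 5.887×10^-5 / 5.440² = 2.140×10^6 N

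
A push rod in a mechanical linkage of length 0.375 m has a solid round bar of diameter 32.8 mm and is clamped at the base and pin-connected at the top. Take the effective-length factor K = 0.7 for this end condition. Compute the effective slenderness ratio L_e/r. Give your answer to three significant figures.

λ ≈ 32.0

I = πd⁴/64 = π×32.8⁴/64 = 5.682×10^4 mm⁴
A = 845.0 mm²;  r_min = √(I/A) = √(5.682×10^4/845.0) = 8.200 mm
L_e = K·L = 0.7 × 0.375 m = 0.2625 m = 262.50 mm
λ = L_e / r_min = 262.50 / 8.200 = 32.0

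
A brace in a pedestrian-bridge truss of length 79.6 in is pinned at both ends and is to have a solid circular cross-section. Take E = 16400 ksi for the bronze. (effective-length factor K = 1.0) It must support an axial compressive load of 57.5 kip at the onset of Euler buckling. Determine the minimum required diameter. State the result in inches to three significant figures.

L_e = K·L = 1 × 79.6 = 79.60 in
Required I = P_cr·L_e²/(π²E) = 5.750×10^4 × 79.60² / (π² × 1.64×10^7) = 2.251 in⁴
Solid circle: I = πd⁴/64  ⇒  d = (64I/π)^(1/4) = (64×2.251/π)^(1/4) = 2.60 in

d ≈ 2.60 in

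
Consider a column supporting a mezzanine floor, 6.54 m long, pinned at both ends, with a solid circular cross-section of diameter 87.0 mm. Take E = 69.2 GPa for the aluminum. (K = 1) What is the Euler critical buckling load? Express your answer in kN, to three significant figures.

P_cr ≈ 44.9 kN

I = πd⁴/64 = π×87.0⁴/64 = 2.812×10^6 mm⁴
I = 2.812×10^6 mm⁴ = 2.812×10^-6 m⁴
Effective length L_e = K·L = 1 × 6.54 = 6.540 m
P_cr = π²EI / L_e² = π² × 69.2×10⁹ × 2.812×10^-6 / 6.540² = 4.491×10^4 N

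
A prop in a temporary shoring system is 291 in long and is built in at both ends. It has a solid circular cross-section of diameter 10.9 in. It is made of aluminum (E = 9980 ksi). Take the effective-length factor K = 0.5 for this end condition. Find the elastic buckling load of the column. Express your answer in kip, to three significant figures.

I = πd⁴/64 = π×10.9⁴/64 = 692.9 in⁴
Effective length L_e = K·L = 0.5 × 291 = 145.5 in
P_cr = π²EI / L_e² = π² × 9980×10³ × 692.9 / 145.5² = 3.224×10^6 lb

P_cr ≈ 3220 kip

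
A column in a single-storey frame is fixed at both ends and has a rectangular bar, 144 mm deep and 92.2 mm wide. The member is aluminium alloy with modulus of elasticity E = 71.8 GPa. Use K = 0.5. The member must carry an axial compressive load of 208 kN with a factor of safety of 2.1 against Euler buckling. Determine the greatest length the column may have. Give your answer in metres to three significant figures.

L_max ≈ 7.81 m

Buckling occurs about the weak axis: I_min = h·b³/12 with b = 92.2 mm (the shorter side).
I_min = 144×92.2³/12 = 9.405×10^6 mm⁴
I = 9.405×10^-6 m⁴
Required critical load P_cr = n·P = 2.1 × 208 = 436.8 kN = 4.368×10^5 N
From P_cr = π²EI/(K·L)²:  L = (1/K)·√(π²EI/P_cr) = (1/0.5)·√(π²×7.18×10^10×9.405×10^-6/4.368×10^5)
L = 7.81 m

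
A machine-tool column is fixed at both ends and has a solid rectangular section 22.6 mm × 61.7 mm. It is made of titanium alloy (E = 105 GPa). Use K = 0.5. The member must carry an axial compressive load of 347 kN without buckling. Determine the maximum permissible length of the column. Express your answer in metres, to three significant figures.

Buckling occurs about the weak axis: I_min = h·b³/12 with b = 22.6 mm (the shorter side).
I_min = 61.7×22.6³/12 = 5.935×10^4 mm⁴
I = 5.935×10^-8 m⁴
At the buckling limit P_cr = P = 3.470×10^5 N
From P_cr = π²EI/(K·L)²:  L = (1/K)·√(π²EI/P_cr) = (1/0.5)·√(π²×1.05×10^11×5.935×10^-8/3.470×10^5)
L = 0.842 m

L_max ≈ 0.842 m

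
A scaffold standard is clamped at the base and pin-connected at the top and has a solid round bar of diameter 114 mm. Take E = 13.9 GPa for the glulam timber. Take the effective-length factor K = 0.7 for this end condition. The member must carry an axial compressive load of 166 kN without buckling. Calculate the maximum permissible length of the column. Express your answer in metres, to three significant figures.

L_max ≈ 3.74 m

I = πd⁴/64 = π×114⁴/64 = 8.291×10^6 mm⁴
I = 8.291×10^-6 m⁴
At the buckling limit P_cr = P = 1.660×10^5 N
From P_cr = π²EI/(K·L)²:  L = (1/K)·√(π²EI/P_cr) = (1/0.7)·√(π²×1.39×10^10×8.291×10^-6/1.660×10^5)
L = 3.74 m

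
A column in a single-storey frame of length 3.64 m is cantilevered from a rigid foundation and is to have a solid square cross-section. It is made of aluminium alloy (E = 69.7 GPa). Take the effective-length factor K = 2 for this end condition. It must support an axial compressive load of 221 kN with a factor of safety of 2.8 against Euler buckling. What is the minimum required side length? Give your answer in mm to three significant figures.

Required P_cr = n·P = 2.8 × 221 = 618.8 kN
L_e = K·L = 2 × 3.64 = 7.280 m
Required I = P_cr·L_e²/(π²E) = 6.188×10^5 × 7.280² / (π² × 6.97×10^10) = 4.767×10^-5 m⁴
I_req = 4.767×10^7 mm⁴
Solid square: I = a⁴/12  ⇒  a = (12I)^(1/4) = (12×4.767×10^7)^(1/4) = 155 mm

a ≈ 155 mm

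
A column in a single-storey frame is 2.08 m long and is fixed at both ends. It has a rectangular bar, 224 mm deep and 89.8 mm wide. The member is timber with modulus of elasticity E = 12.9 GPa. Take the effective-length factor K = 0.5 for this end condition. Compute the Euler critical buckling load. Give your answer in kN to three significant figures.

P_cr ≈ 1590 kN

Buckling occurs about the weak axis: I_min = h·b³/12 with b = 89.8 mm (the shorter side).
I_min = 224×89.8³/12 = 1.352×10^7 mm⁴
I = 1.352×10^7 mm⁴ = 1.352×10^-5 m⁴
Effective length L_e = K·L = 0.5 × 2.08 = 1.040 m
P_cr = π²EI / L_e² = π² × 12.9×10⁹ × 1.352×10^-5 / 1.040² = 1.591×10^6 N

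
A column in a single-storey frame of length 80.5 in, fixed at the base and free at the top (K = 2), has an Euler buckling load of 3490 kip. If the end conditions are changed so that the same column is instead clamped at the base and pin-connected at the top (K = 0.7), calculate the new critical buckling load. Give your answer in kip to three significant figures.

P_cr ≈ 28500 kip

P_cr ∝ 1/K², so P_cr,new = P_cr,old × (K_old/K_new)² = 3490 × (2/0.7)²
= 3490 × 8.163 = 28500 kip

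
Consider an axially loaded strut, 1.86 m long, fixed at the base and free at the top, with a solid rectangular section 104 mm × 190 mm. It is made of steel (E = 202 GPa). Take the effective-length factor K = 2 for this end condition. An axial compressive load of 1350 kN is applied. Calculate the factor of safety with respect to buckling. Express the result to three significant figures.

Buckling occurs about the weak axis: I_min = h·b³/12 with b = 104 mm (the shorter side).
I_min = 190×104³/12 = 1.781×10^7 mm⁴
I = 1.781×10^7 mm⁴ = 1.781×10^-5 m⁴
Effective length L_e = K·L = 2 × 1.86 = 3.720 m
P_cr = π²EI / L_e² = π² × 202×10⁹ × 1.781×10^-5 / 3.720² = 2.566×10^6 N
Factor of safety n = P_cr / P = 2565.9 / 1350 = 1.90

n ≈ 1.90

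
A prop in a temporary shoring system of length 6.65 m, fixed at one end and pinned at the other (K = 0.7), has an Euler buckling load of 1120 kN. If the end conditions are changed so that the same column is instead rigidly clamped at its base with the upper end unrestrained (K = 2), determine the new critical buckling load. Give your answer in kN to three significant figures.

P_cr ∝ 1/K², so P_cr,new = P_cr,old × (K_old/K_new)² = 1120 × (0.7/2)²
= 1120 × 0.1225 = 137 kN

P_cr ≈ 137 kN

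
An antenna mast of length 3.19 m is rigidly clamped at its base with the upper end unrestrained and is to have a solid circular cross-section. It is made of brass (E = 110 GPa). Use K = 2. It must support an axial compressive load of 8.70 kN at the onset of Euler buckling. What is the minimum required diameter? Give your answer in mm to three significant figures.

d ≈ 50.8 mm

L_e = K·L = 2 × 3.19 = 6.380 m
Required I = P_cr·L_e²/(π²E) = 8.700×10^3 × 6.380² / (π² × 1.10×10^11) = 3.262×10^-7 m⁴
I_req = 3.262×10^5 mm⁴
Solid circle: I = πd⁴/64  ⇒  d = (64I/π)^(1/4) = (64×3.262×10^5/π)^(1/4) = 50.8 mm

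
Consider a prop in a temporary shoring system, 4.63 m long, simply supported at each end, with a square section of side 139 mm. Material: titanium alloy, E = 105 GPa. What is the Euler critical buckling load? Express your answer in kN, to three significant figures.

I = a⁴/12 = 139⁴/12 = 3.111×10^7 mm⁴
I = 3.111×10^7 mm⁴ = 3.111×10^-5 m⁴
Effective length L_e = K·L = 1 × 4.63 = 4.630 m
P_cr = π²EI / L_e² = π² × 105×10⁹ × 3.111×10^-5 / 4.630² = 1.504×10^6 N

P_cr ≈ 1500 kN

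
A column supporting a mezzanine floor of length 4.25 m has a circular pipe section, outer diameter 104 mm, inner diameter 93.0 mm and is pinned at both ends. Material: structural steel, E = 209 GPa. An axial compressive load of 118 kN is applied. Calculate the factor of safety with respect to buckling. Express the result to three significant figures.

d_o = 104 mm, d_i = 93.0 mm
I = π(d_o⁴ − d_i⁴)/64 = π(104⁴ − 93.00⁴)/64 = 2.071×10^6 mm⁴
I = 2.071×10^6 mm⁴ = 2.071×10^-6 m⁴
Effective length L_e = K·L = 1 × 4.25 = 4.250 m
P_cr = π²EI / L_e² = π² × 209×10⁹ × 2.071×10^-6 / 4.250² = 2.365×10^5 N
Factor of safety n = P_cr / P = 236.46 / 118 = 2.00

n ≈ 2.00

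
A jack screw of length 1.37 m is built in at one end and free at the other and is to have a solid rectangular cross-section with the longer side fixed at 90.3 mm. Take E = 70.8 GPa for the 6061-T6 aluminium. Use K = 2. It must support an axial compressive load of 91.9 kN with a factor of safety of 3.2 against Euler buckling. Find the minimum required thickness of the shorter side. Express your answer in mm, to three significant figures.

Required P_cr = n·P = 3.2 × 91.9 = 294.1 kN
L_e = K·L = 2 × 1.37 = 2.740 m
Required I = P_cr·L_e²/(π²E) = 2.941×10^5 × 2.740² / (π² × 7.08×10^10) = 3.160×10^-6 m⁴
I_req = 3.160×10^6 mm⁴
Rectangle, weak axis: I_min = h·b³/12 with h = 90.3 mm fixed  ⇒  b = (12I/h)^(1/3) = 74.9 mm

b ≈ 74.9 mm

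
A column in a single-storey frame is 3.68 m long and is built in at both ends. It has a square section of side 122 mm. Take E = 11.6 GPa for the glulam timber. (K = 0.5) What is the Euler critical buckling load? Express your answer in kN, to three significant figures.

P_cr ≈ 624 kN

I = a⁴/12 = 122⁴/12 = 1.846×10^7 mm⁴
I = 1.846×10^7 mm⁴ = 1.846×10^-5 m⁴
Effective length L_e = K·L = 0.5 × 3.68 = 1.840 m
P_cr = π²EI / L_e² = π² × 11.6×10⁹ × 1.846×10^-5 / 1.840² = 6.243×10^5 N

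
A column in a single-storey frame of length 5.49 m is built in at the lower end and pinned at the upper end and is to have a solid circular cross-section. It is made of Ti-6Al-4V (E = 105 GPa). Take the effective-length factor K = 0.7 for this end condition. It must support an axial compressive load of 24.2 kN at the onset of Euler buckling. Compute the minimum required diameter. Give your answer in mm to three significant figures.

L_e = K·L = 0.7 × 5.49 = 3.843 m
Required I = P_cr·L_e²/(π²E) = 2.420×10^4 × 3.843² / (π² × 1.05×10^11) = 3.449×10^-7 m⁴
I_req = 3.449×10^5 mm⁴
Solid circle: I = πd⁴/64  ⇒  d = (64I/π)^(1/4) = (64×3.449×10^5/π)^(1/4) = 51.5 mm

d ≈ 51.5 mm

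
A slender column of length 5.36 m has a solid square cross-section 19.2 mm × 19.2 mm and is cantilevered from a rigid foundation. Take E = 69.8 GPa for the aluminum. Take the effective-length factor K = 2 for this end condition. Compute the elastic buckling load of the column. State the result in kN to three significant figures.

I = a⁴/12 = 19.2⁴/12 = 1.132×10^4 mm⁴
I = 1.132×10^4 mm⁴ = 1.132×10^-8 m⁴
Effective length L_e = K·L = 2 × 5.36 = 10.72 m
P_cr = π²EI / L_e² = π² × 69.8×10⁹ × 1.132×10^-8 / 10.72² = 67.89 N

P_cr ≈ 0.0679 kN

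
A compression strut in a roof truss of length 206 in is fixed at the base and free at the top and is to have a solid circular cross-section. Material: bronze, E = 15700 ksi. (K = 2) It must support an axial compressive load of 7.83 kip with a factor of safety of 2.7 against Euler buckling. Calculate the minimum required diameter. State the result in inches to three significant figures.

d ≈ 4.66 in

Required P_cr = n·P = 2.7 × 7.83 = 21.14 kip
L_e = K·L = 2 × 206 = 412.0 in
Required I = P_cr·L_e²/(π²E) = 2.114×10^4 × 412.0² / (π² × 1.57×10^7) = 23.16 in⁴
Solid circle: I = πd⁴/64  ⇒  d = (64I/π)^(1/4) = (64×23.16/π)^(1/4) = 4.66 in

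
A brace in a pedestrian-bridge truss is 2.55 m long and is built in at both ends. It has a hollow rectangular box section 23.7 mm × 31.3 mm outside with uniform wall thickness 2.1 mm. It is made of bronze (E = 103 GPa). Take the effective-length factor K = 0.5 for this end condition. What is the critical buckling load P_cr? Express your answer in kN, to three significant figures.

Inner dimensions: h_i = 31.3 − 2×2.1 = 27.10 mm, b_i = 23.7 − 2×2.1 = 19.50 mm
Weak-axis I_min = (h_o·b_o³ − h_i·b_i³)/12 with b_o = 23.7, b_i = 19.50 mm (shorter outer/inner sides).
I_min = (31.3×23.7³ − 27.10×19.50³)/12 = 1.798×10^4 mm⁴
I = 1.798×10^4 mm⁴ = 1.798×10^-8 m⁴
Effective length L_e = K·L = 0.5 × 2.55 = 1.275 m
P_cr = π²EI / L_e² = π² × 103×10⁹ × 1.798×10^-8 / 1.275² = 1.124×10^4 N

P_cr ≈ 11.2 kN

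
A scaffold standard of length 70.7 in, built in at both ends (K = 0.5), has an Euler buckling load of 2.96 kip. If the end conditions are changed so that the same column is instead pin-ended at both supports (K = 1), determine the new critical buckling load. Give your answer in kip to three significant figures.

P_cr ∝ 1/K², so P_cr,new = P_cr,old × (K_old/K_new)² = 2.96 × (0.5/1)²
= 2.96 × 0.2500 = 0.740 kip

P_cr ≈ 0.740 kip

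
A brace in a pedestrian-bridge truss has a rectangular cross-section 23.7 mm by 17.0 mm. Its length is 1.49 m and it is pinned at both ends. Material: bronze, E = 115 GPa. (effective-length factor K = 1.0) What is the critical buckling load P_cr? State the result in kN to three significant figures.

P_cr ≈ 4.96 kN

Buckling occurs about the weak axis: I_min = h·b³/12 with b = 17.0 mm (the shorter side).
I_min = 23.7×17.0³/12 = 9.703×10^3 mm⁴
I = 9.703×10^3 mm⁴ = 9.703×10^-9 m⁴
Effective length L_e = K·L = 1 × 1.49 = 1.490 m
P_cr = π²EI / L_e² = π² × 115×10⁹ × 9.703×10^-9 / 1.490² = 4.961×10^3 N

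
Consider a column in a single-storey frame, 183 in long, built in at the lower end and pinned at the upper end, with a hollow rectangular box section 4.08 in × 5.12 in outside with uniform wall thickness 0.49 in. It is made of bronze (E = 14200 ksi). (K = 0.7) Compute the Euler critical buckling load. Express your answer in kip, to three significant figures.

P_cr ≈ 160 kip

Inner dimensions: h_i = 5.12 − 2×0.49 = 4.140 in, b_i = 4.08 − 2×0.49 = 3.100 in
Weak-axis I_min = (h_o·b_o³ − h_i·b_i³)/12 with b_o = 4.08, b_i = 3.100 in (shorter outer/inner sides).
I_min = (5.12×4.08³ − 4.140×3.100³)/12 = 18.70 in⁴
Effective length L_e = K·L = 0.7 × 183 = 128.1 in
P_cr = π²EI / L_e² = π² × 14200×10³ × 18.70 / 128.1² = 1.597×10^5 lb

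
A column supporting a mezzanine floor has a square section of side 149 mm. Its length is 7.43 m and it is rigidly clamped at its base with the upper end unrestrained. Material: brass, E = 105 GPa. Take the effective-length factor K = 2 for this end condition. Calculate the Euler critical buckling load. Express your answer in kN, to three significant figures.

I = a⁴/12 = 149⁴/12 = 4.107×10^7 mm⁴
I = 4.107×10^7 mm⁴ = 4.107×10^-5 m⁴
Effective length L_e = K·L = 2 × 7.43 = 14.86 m
P_cr = π²EI / L_e² = π² × 105×10⁹ × 4.107×10^-5 / 14.86² = 1.928×10^5 N

P_cr ≈ 193 kN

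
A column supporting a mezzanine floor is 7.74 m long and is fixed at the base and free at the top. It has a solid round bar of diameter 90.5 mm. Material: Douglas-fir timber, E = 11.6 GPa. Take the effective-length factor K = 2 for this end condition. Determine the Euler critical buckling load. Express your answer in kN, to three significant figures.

P_cr ≈ 1.57 kN

I = πd⁴/64 = π×90.5⁴/64 = 3.293×10^6 mm⁴
I = 3.293×10^6 mm⁴ = 3.293×10^-6 m⁴
Effective length L_e = K·L = 2 × 7.74 = 15.48 m
P_cr = π²EI / L_e² = π² × 11.6×10⁹ × 3.293×10^-6 / 15.48² = 1.573×10^3 N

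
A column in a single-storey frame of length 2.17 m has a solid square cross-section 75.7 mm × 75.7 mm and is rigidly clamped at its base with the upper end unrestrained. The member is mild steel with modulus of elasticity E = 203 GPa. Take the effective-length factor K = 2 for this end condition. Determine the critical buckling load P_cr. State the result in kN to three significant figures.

P_cr ≈ 291 kN

I = a⁴/12 = 75.7⁴/12 = 2.737×10^6 mm⁴
I = 2.737×10^6 mm⁴ = 2.737×10^-6 m⁴
Effective length L_e = K·L = 2 × 2.17 = 4.340 m
P_cr = π²EI / L_e² = π² × 203×10⁹ × 2.737×10^-6 / 4.340² = 2.911×10^5 N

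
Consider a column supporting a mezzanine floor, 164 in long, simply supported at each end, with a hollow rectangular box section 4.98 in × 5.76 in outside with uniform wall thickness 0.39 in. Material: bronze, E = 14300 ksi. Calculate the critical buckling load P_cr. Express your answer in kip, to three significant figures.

Inner dimensions: h_i = 5.76 − 2×0.39 = 4.980 in, b_i = 4.98 − 2×0.39 = 4.200 in
Weak-axis I_min = (h_o·b_o³ − h_i·b_i³)/12 with b_o = 4.98, b_i = 4.200 in (shorter outer/inner sides).
I_min = (5.76×4.98³ − 4.980×4.200³)/12 = 28.54 in⁴
Effective length L_e = K·L = 1 × 164 = 164.0 in
P_cr = π²EI / L_e² = π² × 14300×10³ × 28.54 / 164.0² = 1.497×10^5 lb

P_cr ≈ 150 kip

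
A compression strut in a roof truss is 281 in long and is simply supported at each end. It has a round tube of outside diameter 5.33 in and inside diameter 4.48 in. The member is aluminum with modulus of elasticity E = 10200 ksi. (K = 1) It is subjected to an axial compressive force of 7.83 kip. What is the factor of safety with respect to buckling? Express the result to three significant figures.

d_o = 5.33 in, d_i = 4.48 in
I = π(d_o⁴ − d_i⁴)/64 = π(5.33⁴ − 4.480⁴)/64 = 19.84 in⁴
Effective length L_e = K·L = 1 × 281 = 281.0 in
P_cr = π²EI / L_e² = π² × 10200×10³ × 19.84 / 281.0² = 2.530×10^4 lb
Factor of safety n = P_cr / P = 25.299 / 7.83 = 3.23

n ≈ 3.23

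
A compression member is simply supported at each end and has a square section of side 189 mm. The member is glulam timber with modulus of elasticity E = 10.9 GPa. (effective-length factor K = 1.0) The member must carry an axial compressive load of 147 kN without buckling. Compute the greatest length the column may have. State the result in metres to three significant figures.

I = a⁴/12 = 189⁴/12 = 1.063×10^8 mm⁴
I = 1.063×10^-4 m⁴
At the buckling limit P_cr = P = 1.470×10^5 N
From P_cr = π²EI/(K·L)²:  L = (1/K)·√(π²EI/P_cr) = (1/1)·√(π²×1.09×10^10×1.063×10^-4/1.470×10^5)
L = 8.82 m

L_max ≈ 8.82 m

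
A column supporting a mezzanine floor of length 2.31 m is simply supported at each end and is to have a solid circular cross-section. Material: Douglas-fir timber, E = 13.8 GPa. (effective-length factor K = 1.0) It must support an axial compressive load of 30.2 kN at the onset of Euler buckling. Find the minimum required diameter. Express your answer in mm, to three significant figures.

L_e = K·L = 1 × 2.31 = 2.310 m
Required I = P_cr·L_e²/(π²E) = 3.020×10^4 × 2.310² / (π² × 1.38×10^10) = 1.183×10^-6 m⁴
I_req = 1.183×10^6 mm⁴
Solid circle: I = πd⁴/64  ⇒  d = (64I/π)^(1/4) = (64×1.183×10^6/π)^(1/4) = 70.1 mm

d ≈ 70.1 mm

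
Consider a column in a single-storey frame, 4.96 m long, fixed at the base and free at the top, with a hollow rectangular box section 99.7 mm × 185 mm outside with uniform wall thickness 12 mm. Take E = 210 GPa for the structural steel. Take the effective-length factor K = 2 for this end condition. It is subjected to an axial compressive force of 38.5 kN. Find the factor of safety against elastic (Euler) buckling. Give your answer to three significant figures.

Inner dimensions: h_i = 185 − 2×12 = 161.0 mm, b_i = 99.7 − 2×12 = 75.70 mm
Weak-axis I_min = (h_o·b_o³ − h_i·b_i³)/12 with b_o = 99.7, b_i = 75.70 mm (shorter outer/inner sides).
I_min = (185×99.7³ − 161.0×75.70³)/12 = 9.458×10^6 mm⁴
I = 9.458×10^6 mm⁴ = 9.458×10^-6 m⁴
Effective length L_e = K·L = 2 × 4.96 = 9.920 m
P_cr = π²EI / L_e² = π² × 210×10⁹ × 9.458×10^-6 / 9.920² = 1.992×10^5 N
Factor of safety n = P_cr / P = 199.21 / 38.5 = 5.17

n ≈ 5.17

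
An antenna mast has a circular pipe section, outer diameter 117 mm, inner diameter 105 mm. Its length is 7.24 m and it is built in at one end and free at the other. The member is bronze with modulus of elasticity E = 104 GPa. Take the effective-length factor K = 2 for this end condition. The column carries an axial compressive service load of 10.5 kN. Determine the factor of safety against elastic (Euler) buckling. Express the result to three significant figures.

d_o = 117 mm, d_i = 105 mm
I = π(d_o⁴ − d_i⁴)/64 = π(117⁴ − 105.0⁴)/64 = 3.232×10^6 mm⁴
I = 3.232×10^6 mm⁴ = 3.232×10^-6 m⁴
Effective length L_e = K·L = 2 × 7.24 = 14.48 m
P_cr = π²EI / L_e² = π² × 104×10⁹ × 3.232×10^-6 / 14.48² = 1.582×10^4 N
Factor of safety n = P_cr / P = 15.821 / 10.5 = 1.51

n ≈ 1.51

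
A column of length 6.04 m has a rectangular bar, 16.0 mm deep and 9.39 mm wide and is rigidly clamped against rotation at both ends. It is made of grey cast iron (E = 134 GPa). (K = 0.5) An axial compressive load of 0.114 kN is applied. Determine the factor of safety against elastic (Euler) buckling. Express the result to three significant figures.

n ≈ 1.40

Buckling occurs about the weak axis: I_min = h·b³/12 with b = 9.39 mm (the shorter side).
I_min = 16.0×9.39³/12 = 1.104×10^3 mm⁴
I = 1.104×10^3 mm⁴ = 1.104×10^-9 m⁴
Effective length L_e = K·L = 0.5 × 6.04 = 3.020 m
P_cr = π²EI / L_e² = π² × 134×10⁹ × 1.104×10^-9 / 3.020² = 160.1 N
Factor of safety n = P_cr / P = 0.16008 / 0.114 = 1.40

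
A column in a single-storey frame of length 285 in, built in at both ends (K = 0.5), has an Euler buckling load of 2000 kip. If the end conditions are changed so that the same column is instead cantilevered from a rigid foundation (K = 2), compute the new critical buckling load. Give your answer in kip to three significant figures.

P_cr ≈ 125 kip

P_cr ∝ 1/K², so P_cr,new = P_cr,old × (K_old/K_new)² = 2000 × (0.5/2)²
= 2000 × 0.06250 = 125 kip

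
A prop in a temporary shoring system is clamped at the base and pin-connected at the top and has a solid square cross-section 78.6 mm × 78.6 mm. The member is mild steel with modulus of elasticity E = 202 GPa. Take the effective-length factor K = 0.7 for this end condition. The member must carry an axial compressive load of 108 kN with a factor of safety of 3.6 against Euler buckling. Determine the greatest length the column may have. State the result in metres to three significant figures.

I = a⁴/12 = 78.6⁴/12 = 3.181×10^6 mm⁴
I = 3.181×10^-6 m⁴
Required critical load P_cr = n·P = 3.6 × 108 = 388.8 kN = 3.888×10^5 N
From P_cr = π²EI/(K·L)²:  L = (1/K)·√(π²EI/P_cr) = (1/0.7)·√(π²×2.02×10^11×3.181×10^-6/3.888×10^5)
L = 5.77 m

L_max ≈ 5.77 m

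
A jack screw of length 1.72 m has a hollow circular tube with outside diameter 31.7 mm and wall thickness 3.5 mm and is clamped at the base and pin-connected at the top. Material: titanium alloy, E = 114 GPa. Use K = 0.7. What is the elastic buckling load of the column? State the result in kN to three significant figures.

Inner diameter d_i = 31.7 − 2×3.5 = 24.70 mm
I = π(d_o⁴ − d_i⁴)/64 = π(31.7⁴ − 24.70⁴)/64 = 3.130×10^4 mm⁴
I = 3.130×10^4 mm⁴ = 3.130×10^-8 m⁴
Effective length L_e = K·L = 0.7 × 1.72 = 1.204 m
P_cr = π²EI / L_e² = π² × 114×10⁹ × 3.130×10^-8 / 1.204² = 2.429×10^4 N

P_cr ≈ 24.3 kN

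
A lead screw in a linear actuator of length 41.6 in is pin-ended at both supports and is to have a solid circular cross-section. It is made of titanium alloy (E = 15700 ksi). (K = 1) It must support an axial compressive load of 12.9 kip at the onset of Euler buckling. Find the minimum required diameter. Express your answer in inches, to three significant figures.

d ≈ 1.31 in

L_e = K·L = 1 × 41.6 = 41.60 in
Required I = P_cr·L_e²/(π²E) = 1.290×10^4 × 41.60² / (π² × 1.57×10^7) = 0.1441 in⁴
Solid circle: I = πd⁴/64  ⇒  d = (64I/π)^(1/4) = (64×0.1441/π)^(1/4) = 1.31 in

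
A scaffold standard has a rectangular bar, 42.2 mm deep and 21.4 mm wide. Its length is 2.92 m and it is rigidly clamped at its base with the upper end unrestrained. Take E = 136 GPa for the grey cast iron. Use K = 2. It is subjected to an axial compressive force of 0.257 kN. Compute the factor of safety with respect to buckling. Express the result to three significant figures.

Buckling occurs about the weak axis: I_min = h·b³/12 with b = 21.4 mm (the shorter side).
I_min = 42.2×21.4³/12 = 3.446×10^4 mm⁴
I = 3.446×10^4 mm⁴ = 3.446×10^-8 m⁴
Effective length L_e = K·L = 2 × 2.92 = 5.840 m
P_cr = π²EI / L_e² = π² × 136×10⁹ × 3.446×10^-8 / 5.840² = 1.356×10^3 N
Factor of safety n = P_cr / P = 1.3564 / 0.257 = 5.28

n ≈ 5.28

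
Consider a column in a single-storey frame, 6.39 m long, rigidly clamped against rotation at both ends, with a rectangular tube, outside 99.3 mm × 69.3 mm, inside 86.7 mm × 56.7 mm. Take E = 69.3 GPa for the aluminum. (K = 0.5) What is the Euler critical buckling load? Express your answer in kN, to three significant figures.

P_cr ≈ 96.3 kN

Weak-axis I_min = (h_o·b_o³ − h_i·b_i³)/12 with b_o = 69.3, b_i = 56.70 mm (shorter outer/inner sides).
I_min = (99.3×69.3³ − 86.70×56.70³)/12 = 1.437×10^6 mm⁴
I = 1.437×10^6 mm⁴ = 1.437×10^-6 m⁴
Effective length L_e = K·L = 0.5 × 6.39 = 3.195 m
P_cr = π²EI / L_e² = π² × 69.3×10⁹ × 1.437×10^-6 / 3.195² = 9.628×10^4 N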